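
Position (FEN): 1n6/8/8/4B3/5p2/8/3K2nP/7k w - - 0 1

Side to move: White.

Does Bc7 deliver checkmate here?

After Bc7: black king on h1; in check: no.
Black is not in check, so this cannot be checkmate.

no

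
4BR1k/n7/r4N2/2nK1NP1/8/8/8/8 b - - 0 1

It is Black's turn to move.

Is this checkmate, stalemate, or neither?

Black to move; black king on h8.
In check: yes, from the white rook on f8.
King squares — g7: attacked by Nf5; h7: attacked by Nf6; g8: attacked by Nf6.
Legal moves for Black: none.
In check with no legal moves → checkmate.

checkmate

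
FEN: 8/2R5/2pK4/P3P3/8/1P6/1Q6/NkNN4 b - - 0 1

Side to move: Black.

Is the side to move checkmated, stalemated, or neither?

Black to move; black king on b1.
In check: yes, from the white queen on b2.
King squares — a1: attacked by Qb2; c1: attacked by Qb2; a2: attacked by Nc1; b2: attacked by Nd1; c2: attacked by Na1.
Legal moves for Black: none.
In check with no legal moves → checkmate.

checkmate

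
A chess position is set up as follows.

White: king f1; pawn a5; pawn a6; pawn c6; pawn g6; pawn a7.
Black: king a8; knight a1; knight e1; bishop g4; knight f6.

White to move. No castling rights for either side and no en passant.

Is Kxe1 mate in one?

no

After Kxe1: black king on a8; in check: no.
Black is not in check, so this cannot be checkmate.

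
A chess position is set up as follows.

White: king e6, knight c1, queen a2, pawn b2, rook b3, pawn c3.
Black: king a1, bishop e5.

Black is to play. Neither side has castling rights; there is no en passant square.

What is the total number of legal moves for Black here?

Black to move; king on a1.
In check: yes, from the white queen on a2.
Legal moves: none.
Count: 0.

0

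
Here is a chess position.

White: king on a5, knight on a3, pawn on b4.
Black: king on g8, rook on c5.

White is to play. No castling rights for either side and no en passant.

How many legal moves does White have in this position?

6

White to move; king on a5.
In check: yes, from the black rook on c5.
Legal moves: Kb6, Ka6, Ka4, Nb5, bxc5, b5.
Count: 6.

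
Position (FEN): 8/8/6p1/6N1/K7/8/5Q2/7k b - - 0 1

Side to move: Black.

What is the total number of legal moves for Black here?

0

Black to move; king on h1.
In check: no.
Legal moves: none.
Count: 0.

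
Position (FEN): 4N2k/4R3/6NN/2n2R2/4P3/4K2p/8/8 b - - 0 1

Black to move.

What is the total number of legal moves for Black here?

Black to move; king on h8.
In check: yes, from the white knight on g6.
Legal moves: none.
Count: 0.

0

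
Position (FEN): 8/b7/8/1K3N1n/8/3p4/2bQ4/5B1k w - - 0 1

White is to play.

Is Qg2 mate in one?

After Qg2: black king on h1; in check: yes, from the white queen on g2.
King squares — g1: attacked by Qg2; g2: attacked by Bf1; h2: attacked by Qg2.
Black has no legal moves → checkmate.

yes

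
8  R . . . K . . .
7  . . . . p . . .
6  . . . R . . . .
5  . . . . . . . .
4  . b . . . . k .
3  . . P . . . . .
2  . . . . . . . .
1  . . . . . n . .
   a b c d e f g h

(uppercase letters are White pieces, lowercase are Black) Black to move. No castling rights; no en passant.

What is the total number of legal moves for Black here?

Black to move; king on g4.
In check: no.
Legal moves: Kh5, Kg5, Kf5, Kh4, Kf4, Kh3, Kg3, Kf3, Bxd6, Bc5, Ba5, Bxc3, Ba3, Ng3, Ne3, Nh2, Nd2, exd6, e6, e5.
Count: 20.

20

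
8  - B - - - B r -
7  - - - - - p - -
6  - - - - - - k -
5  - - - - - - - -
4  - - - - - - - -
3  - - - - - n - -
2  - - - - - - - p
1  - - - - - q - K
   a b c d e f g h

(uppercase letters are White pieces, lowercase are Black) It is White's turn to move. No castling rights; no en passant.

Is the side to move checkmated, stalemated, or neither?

checkmate

White to move; white king on h1.
In check: yes, from the black queen on f1.
King squares — g1: attacked by Qf1; g2: attacked by Qf1; h2: attacked by Nf3.
Legal moves for White: none.
In check with no legal moves → checkmate.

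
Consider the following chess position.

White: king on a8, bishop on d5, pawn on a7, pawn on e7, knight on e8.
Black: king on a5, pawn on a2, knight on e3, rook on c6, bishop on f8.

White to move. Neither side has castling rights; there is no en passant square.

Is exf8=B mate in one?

After exf8=B: black king on a5; in check: no.
Black is not in check, so this cannot be checkmate.

no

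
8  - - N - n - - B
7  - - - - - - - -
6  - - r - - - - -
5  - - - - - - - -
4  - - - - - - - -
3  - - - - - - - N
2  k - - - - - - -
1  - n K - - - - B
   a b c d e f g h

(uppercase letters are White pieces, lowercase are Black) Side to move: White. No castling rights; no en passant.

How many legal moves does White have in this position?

3

White to move; king on c1.
In check: yes, from the black rook on c6.
Legal moves: Kd1, Bc3, Bxc6.
Count: 3.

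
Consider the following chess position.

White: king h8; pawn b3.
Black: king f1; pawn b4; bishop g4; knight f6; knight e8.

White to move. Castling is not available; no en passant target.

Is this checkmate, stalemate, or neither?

stalemate

White to move; white king on h8.
In check: no.
King squares — g7: attacked by Ne8; h7: attacked by Nf6; g8: attacked by Nf6.
Legal moves for White: none.
Not in check and no legal moves → stalemate.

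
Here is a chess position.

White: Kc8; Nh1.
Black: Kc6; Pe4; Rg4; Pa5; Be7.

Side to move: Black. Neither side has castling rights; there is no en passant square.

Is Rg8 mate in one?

yes

After Rg8: white king on c8; in check: yes, from the black rook on g8.
King squares — b7: attacked by Kc6; c7: attacked by Kc6; d7: attacked by Kc6; b8: attacked by Rg8; d8: attacked by Be7.
White has no legal moves → checkmate.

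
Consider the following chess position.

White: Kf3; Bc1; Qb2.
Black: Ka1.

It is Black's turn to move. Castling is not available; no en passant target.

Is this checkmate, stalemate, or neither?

checkmate

Black to move; black king on a1.
In check: yes, from the white queen on b2.
King squares — b1: attacked by Qb2; a2: attacked by Qb2; b2: attacked by Bc1.
Legal moves for Black: none.
In check with no legal moves → checkmate.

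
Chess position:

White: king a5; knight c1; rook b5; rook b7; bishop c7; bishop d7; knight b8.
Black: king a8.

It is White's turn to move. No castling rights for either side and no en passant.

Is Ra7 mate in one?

After Ra7: black king on a8; in check: yes, from the white rook on a7.
Black has 1 legal reply: Kxa7.
In check but a legal move exists → not checkmate.

no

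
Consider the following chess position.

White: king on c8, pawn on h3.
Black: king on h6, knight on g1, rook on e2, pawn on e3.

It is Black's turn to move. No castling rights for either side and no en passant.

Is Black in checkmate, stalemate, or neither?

Black to move; black king on h6.
In check: no.
Legal moves for Black: Kh7, Kg7, Kg6, Kh5, Kg5, Rh2, Rg2, Rf2, Rd2, Rc2+, Rb2, Ra2, Re1, Nxh3, Nf3.
Black has 15 legal moves and is not in check → neither.

neither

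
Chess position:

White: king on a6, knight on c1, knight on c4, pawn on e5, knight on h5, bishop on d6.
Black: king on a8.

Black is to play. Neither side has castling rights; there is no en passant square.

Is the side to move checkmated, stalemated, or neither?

stalemate

Black to move; black king on a8.
In check: no.
King squares — a7: attacked by Ka6; b7: attacked by Ka6; b8: attacked by Bd6.
Legal moves for Black: none.
Not in check and no legal moves → stalemate.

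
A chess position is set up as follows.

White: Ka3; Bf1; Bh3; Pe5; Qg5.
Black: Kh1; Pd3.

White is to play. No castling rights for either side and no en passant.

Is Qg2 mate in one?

yes

After Qg2: black king on h1; in check: yes, from the white queen on g2.
King squares — g1: attacked by Qg2; g2: attacked by Bf1; h2: attacked by Qg2.
Black has no legal moves → checkmate.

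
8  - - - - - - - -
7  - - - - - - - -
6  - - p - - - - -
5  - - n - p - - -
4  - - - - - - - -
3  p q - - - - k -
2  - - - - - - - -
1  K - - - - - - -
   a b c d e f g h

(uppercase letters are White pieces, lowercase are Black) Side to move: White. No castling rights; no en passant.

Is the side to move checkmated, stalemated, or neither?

White to move; white king on a1.
In check: no.
King squares — b1: attacked by Qb3; a2: attacked by Qb3; b2: attacked by Pa3.
Legal moves for White: none.
Not in check and no legal moves → stalemate.

stalemate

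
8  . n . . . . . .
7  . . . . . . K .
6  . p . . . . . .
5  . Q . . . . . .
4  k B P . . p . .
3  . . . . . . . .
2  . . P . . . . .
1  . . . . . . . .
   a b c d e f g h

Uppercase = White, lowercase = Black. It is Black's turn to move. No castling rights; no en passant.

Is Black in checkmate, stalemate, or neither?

checkmate

Black to move; black king on a4.
In check: yes, from the white queen on b5.
King squares — a3: attacked by Bb4; b3: attacked by Pc2; b4: attacked by Qb5; a5: attacked by Bb4; b5: attacked by Pc4.
Legal moves for Black: none.
In check with no legal moves → checkmate.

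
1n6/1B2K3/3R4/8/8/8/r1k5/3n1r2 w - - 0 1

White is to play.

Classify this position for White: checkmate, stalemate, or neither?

White to move; white king on e7.
In check: no.
Legal moves for White include: Ke8, Kd8, Ke6, Bc8, Ba8, Bc6, Ba6, Bd5, Be4+, Bf3, Bg2, Bh1, Rd8, Rd7, Rh6, Rg6, Rf6, Re6, ... (list truncated; more exist).
White has legal moves and is not in check → neither.

neither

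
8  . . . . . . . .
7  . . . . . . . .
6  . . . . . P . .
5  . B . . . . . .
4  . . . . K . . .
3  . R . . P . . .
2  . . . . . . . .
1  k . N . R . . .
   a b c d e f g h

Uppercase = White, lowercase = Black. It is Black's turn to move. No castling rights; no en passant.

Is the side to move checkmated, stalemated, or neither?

stalemate

Black to move; black king on a1.
In check: no.
King squares — b1: attacked by Rb3; a2: attacked by Nc1; b2: attacked by Rb3.
Legal moves for Black: none.
Not in check and no legal moves → stalemate.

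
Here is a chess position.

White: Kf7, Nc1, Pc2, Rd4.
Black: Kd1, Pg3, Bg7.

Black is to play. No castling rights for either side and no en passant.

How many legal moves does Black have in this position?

Black to move; king on d1.
In check: yes, from the white rook on d4.
Legal moves: Kxc2, Ke1, Kxc1, Bxd4.
Count: 4.

4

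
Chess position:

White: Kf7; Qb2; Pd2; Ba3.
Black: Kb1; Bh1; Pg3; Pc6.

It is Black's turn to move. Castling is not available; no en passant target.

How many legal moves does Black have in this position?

0

Black to move; king on b1.
In check: yes, from the white queen on b2.
Legal moves: none.
Count: 0.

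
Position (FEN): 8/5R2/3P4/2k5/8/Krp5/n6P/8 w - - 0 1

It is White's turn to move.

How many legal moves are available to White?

3

White to move; king on a3.
In check: yes, from the black rook on b3.
Legal moves: Ka4, Kxb3, Kxa2.
Count: 3.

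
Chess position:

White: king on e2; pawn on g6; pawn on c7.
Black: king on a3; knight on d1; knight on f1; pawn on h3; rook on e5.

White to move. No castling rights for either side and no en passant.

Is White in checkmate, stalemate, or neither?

White to move; white king on e2.
In check: yes, from the black rook on e5.
King squares — d1: available; e1: attacked by Re5; f1: available; d2: attacked by Nf1; f2: attacked by Nd1; d3: available; e3: attacked by Nd1; f3: available.
Legal moves for White: Kf3, Kd3, Kxf1, Kxd1.
White is in check but has 4 legal moves → neither.

neither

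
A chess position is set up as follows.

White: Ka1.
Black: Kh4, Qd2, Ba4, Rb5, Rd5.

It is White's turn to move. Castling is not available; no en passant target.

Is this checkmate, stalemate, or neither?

stalemate

White to move; white king on a1.
In check: no.
King squares — b1: attacked by Rb5; a2: attacked by Qd2; b2: attacked by Qd2.
Legal moves for White: none.
Not in check and no legal moves → stalemate.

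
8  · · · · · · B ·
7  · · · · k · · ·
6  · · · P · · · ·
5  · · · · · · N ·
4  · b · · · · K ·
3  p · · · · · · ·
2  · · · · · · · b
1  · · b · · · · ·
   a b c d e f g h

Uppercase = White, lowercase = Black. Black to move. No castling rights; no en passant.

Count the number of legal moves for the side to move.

8

Black to move; king on e7.
In check: yes, from the white pawn on d6.
Legal moves: Kf8, Ke8, Kd8, Kd7, Kf6, Kxd6, Bbxd6, Bhxd6.
Count: 8.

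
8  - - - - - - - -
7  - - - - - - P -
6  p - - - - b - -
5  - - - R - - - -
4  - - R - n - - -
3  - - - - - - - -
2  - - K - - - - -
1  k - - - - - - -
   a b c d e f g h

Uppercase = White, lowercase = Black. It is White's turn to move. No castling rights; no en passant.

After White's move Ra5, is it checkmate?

After Ra5: black king on a1; in check: yes, from the white rook on a5.
King squares — b1: attacked by Kc2; a2: attacked by Ra5; b2: attacked by Kc2.
Black has no legal moves → checkmate.

yes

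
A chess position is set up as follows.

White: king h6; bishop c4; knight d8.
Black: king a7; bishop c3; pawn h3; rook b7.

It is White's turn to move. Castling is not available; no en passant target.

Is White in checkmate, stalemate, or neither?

neither

White to move; white king on h6.
In check: no.
Legal moves for White: Nf7, Nxb7, Ne6, Nc6+, Kg6, Kh5, Kg5, Bg8, Bf7, Be6, Ba6, Bd5, Bb5, Bd3, Bb3, Be2, Ba2, Bf1.
White has 18 legal moves and is not in check → neither.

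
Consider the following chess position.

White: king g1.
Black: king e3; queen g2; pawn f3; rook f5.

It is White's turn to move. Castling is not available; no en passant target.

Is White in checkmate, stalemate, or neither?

checkmate

White to move; white king on g1.
In check: yes, from the black queen on g2.
King squares — f1: attacked by Qg2; h1: attacked by Qg2; f2: attacked by Qg2; g2: attacked by Pf3; h2: attacked by Qg2.
Legal moves for White: none.
In check with no legal moves → checkmate.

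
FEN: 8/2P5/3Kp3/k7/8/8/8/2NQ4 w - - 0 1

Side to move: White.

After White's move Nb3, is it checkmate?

no

After Nb3: black king on a5; in check: yes, from the white knight on b3.
Black has 5 legal replies: Kb6, Ka6, Kb5, Kb4, Ka4.
In check but a legal move exists → not checkmate.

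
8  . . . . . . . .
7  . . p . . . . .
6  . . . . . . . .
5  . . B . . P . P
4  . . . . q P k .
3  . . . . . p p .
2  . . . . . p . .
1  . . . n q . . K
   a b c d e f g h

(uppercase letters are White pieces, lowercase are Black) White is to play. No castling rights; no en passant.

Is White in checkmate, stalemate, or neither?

checkmate

White to move; white king on h1.
In check: yes, from the black queen on e1.
King squares — g1: attacked by Qe1; g2: attacked by Pf3; h2: attacked by Pg3.
Legal moves for White: none.
In check with no legal moves → checkmate.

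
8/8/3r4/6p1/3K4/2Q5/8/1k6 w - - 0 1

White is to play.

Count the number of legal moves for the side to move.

White to move; king on d4.
In check: yes, from the black rook on d6.
Legal moves: Ke5, Kc5, Ke4, Kc4, Ke3.
Count: 5.

5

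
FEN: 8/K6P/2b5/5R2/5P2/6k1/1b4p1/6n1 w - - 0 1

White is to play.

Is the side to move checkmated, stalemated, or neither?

neither

White to move; white king on a7.
In check: no.
Legal moves for White: Kb8, Kb6, Ka6, Rf8, Rf7, Rf6, Rh5, Rg5+, Re5, Rd5, Rc5, Rb5, Ra5, h8=Q, h8=R, h8=B, h8=N.
White has 17 legal moves and is not in check → neither.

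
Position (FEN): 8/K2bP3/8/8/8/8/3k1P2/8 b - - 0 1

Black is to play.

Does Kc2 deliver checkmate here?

no

After Kc2: white king on a7; in check: no.
White is not in check, so this cannot be checkmate.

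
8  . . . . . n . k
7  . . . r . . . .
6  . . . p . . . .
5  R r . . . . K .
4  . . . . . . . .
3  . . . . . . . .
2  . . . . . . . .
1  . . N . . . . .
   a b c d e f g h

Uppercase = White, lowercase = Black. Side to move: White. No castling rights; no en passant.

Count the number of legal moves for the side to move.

6

White to move; king on g5.
In check: yes, from the black rook on b5.
Legal moves: Kh6, Kf6, Kh4, Kg4, Kf4, Rxb5.
Count: 6.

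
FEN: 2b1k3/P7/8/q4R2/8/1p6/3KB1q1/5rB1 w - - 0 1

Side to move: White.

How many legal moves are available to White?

3

White to move; king on d2.
In check: yes, from the black queen on a5.
Legal moves: Ke3, Kd3, Rxa5.
Count: 3.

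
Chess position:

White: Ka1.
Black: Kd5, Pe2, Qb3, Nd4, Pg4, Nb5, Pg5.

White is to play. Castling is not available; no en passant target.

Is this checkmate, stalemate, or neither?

White to move; white king on a1.
In check: no.
King squares — b1: attacked by Qb3; a2: attacked by Qb3; b2: attacked by Qb3.
Legal moves for White: none.
Not in check and no legal moves → stalemate.

stalemate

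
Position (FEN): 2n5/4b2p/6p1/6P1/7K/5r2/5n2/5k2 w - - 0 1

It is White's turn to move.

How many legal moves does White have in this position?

0

White to move; king on h4.
In check: no.
Legal moves: none.
Count: 0.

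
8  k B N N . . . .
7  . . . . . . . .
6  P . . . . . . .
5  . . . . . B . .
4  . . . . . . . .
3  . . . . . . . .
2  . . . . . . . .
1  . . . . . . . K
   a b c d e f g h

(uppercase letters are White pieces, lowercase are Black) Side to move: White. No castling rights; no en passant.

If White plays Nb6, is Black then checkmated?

no

After Nb6: black king on a8; in check: yes, from the white knight on b6.
Black has 1 legal reply: Kxb8.
In check but a legal move exists → not checkmate.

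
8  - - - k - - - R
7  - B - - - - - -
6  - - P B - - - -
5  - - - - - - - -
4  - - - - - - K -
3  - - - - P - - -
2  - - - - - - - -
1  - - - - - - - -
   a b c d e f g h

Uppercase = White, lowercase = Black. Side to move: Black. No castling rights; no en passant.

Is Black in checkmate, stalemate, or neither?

Black to move; black king on d8.
In check: yes, from the white rook on h8.
King squares — c7: attacked by Bd6; d7: attacked by Pc6; e7: attacked by Bd6; c8: attacked by Bb7; e8: attacked by Rh8.
Legal moves for Black: none.
In check with no legal moves → checkmate.

checkmate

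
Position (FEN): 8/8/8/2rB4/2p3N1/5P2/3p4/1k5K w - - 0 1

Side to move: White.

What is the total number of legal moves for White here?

18

White to move; king on h1.
In check: no.
Legal moves: Bg8, Ba8, Bf7, Bb7, Be6, Bc6, Be4+, Bxc4, Nh6, Nf6, Ne5, Ne3, Nh2, Nf2, Kh2, Kg2, Kg1, f4.
Count: 18.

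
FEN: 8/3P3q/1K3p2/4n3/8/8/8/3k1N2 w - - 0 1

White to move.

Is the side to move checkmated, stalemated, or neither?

neither

White to move; white king on b6.
In check: no.
Legal moves for White: Kc7, Kb7, Ka7, Ka6, Kc5, Kb5, Ka5, Ng3, Ne3+, Nh2, Nd2, d8=Q+, d8=R+, d8=B, d8=N.
White has 15 legal moves and is not in check → neither.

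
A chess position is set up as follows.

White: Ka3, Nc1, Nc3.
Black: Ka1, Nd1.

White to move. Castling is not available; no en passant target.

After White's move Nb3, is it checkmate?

yes

After Nb3: black king on a1; in check: yes, from the white knight on b3.
King squares — b1: attacked by Nc3; a2: attacked by Ka3; b2: attacked by Ka3.
Black has no legal moves → checkmate.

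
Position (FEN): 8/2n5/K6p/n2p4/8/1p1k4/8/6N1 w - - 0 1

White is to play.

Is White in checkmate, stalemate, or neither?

White to move; white king on a6.
In check: yes, from the black knight on c7.
Legal moves for White: Ka7, Kb6, Kxa5.
White is in check but has 3 legal moves → neither.

neither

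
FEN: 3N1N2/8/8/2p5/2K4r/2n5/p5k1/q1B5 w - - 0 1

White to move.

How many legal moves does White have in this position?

4

White to move; king on c4.
In check: yes, from the black rook on h4.
Legal moves: Kxc5, Kd3, Kb3, Bf4.
Count: 4.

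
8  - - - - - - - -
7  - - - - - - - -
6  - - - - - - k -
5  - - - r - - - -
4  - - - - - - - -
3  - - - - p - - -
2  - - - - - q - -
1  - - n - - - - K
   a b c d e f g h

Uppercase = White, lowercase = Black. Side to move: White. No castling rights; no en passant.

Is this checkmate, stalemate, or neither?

White to move; white king on h1.
In check: no.
King squares — g1: attacked by Qf2; g2: attacked by Qf2; h2: attacked by Qf2.
Legal moves for White: none.
Not in check and no legal moves → stalemate.

stalemate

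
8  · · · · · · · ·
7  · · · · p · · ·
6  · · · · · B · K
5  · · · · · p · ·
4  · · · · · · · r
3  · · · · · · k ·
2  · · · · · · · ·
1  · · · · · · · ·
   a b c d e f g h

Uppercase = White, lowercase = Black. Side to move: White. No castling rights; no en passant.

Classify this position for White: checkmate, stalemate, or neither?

neither

White to move; white king on h6.
In check: yes, from the black rook on h4.
King squares — g5: available; h5: attacked by Rh4; g6: available; g7: available; h7: attacked by Rh4.
Legal moves for White: Kg7, Kg6, Kg5, Bxh4+.
White is in check but has 4 legal moves → neither.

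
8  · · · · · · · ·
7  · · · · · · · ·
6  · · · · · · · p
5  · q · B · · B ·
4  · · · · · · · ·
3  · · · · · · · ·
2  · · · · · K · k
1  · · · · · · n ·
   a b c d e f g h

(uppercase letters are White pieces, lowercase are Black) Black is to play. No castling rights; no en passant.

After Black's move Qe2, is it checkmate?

After Qe2: white king on f2; in check: yes, from the black queen on e2.
King squares — e1: attacked by Qe2; f1: attacked by Qe2; g1: attacked by Kh2; e2: attacked by Ng1; g2: attacked by Qe2; e3: attacked by Qe2; f3: attacked by Ng1; g3: attacked by Kh2.
White has no legal moves → checkmate.

yes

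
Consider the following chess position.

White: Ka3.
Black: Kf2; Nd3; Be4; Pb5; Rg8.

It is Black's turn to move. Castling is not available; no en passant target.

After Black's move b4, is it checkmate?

After b4: white king on a3; in check: yes, from the black pawn on b4.
White has 3 legal replies: Ka4, Kb3, Ka2.
In check but a legal move exists → not checkmate.

no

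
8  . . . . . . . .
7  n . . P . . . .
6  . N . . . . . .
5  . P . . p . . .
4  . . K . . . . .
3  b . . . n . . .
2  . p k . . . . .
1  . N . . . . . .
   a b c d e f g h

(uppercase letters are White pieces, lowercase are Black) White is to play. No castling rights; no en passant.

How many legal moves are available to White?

0

White to move; king on c4.
In check: yes, from the black knight on e3.
Legal moves: none.
Count: 0.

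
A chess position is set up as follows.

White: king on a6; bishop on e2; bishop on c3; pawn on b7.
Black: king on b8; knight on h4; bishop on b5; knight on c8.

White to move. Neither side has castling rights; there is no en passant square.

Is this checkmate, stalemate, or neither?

neither

White to move; white king on a6.
In check: yes, from the black bishop on b5.
Legal moves for White: Kxb5, Ka5, Bxb5.
White is in check but has 3 legal moves → neither.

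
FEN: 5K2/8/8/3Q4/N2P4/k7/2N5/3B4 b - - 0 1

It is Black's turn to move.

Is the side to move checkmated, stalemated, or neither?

neither

Black to move; black king on a3.
In check: yes, from the white knight on c2.
King squares — a2: attacked by Qd5; b2: attacked by Na4; b3: attacked by Qd5; a4: available; b4: attacked by Nc2.
Legal moves for Black: Kxa4.
Black is in check but has 1 legal move → neither.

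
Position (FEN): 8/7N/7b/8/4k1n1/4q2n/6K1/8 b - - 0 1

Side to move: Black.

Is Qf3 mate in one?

yes

After Qf3: white king on g2; in check: yes, from the black queen on f3.
King squares — f1: attacked by Qf3; g1: attacked by Nh3; h1: attacked by Qf3; f2: attacked by Qf3; h2: attacked by Ng4; f3: attacked by Ke4; g3: attacked by Qf3; h3: attacked by Qf3.
White has no legal moves → checkmate.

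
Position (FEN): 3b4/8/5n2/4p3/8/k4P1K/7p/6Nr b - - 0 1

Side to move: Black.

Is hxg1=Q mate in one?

After hxg1=Q: white king on h3; in check: yes, from the black rook on h1.
King squares — g2: attacked by Qg1; h2: attacked by Qg1; g3: attacked by Qg1; g4: attacked by Qg1; h4: attacked by Rh1.
White has no legal moves → checkmate.

yes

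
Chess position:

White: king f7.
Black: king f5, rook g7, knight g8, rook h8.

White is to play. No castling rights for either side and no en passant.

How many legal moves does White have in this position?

3

White to move; king on f7.
In check: yes, from the black rook on g7.
Legal moves: Kf8, Ke8, Kxg7.
Count: 3.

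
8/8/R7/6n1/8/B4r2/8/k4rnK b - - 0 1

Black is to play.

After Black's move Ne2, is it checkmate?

no

After Ne2: white king on h1; in check: yes, from the black rook on f1.
White has 2 legal replies: Kh2, Kg2.
In check but a legal move exists → not checkmate.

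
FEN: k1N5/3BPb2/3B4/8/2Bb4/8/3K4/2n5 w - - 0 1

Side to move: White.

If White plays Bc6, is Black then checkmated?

After Bc6: black king on a8; in check: yes, from the white bishop on c6.
King squares — a7: attacked by Nc8; b7: attacked by Bc6; b8: attacked by Bd6.
Black has no legal moves → checkmate.

yes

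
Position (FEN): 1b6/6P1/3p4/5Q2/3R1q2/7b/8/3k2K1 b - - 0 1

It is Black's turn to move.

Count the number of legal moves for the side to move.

Black to move; king on d1.
In check: yes, from the white rook on d4.
Legal moves: Ke2, Ke1, Kc1, Qxd4+, Qd2.
Count: 5.

5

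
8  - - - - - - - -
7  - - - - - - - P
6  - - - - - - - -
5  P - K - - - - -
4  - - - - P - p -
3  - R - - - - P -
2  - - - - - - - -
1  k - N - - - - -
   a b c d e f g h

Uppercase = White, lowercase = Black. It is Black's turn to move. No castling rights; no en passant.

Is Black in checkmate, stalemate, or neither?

Black to move; black king on a1.
In check: no.
King squares — b1: attacked by Rb3; a2: attacked by Nc1; b2: attacked by Rb3.
Legal moves for Black: none.
Not in check and no legal moves → stalemate.

stalemate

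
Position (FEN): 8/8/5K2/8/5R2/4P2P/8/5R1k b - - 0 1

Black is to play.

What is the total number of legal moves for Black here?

Black to move; king on h1.
In check: yes, from the white rook on f1.
Legal moves: Kh2, Kg2.
Count: 2.

2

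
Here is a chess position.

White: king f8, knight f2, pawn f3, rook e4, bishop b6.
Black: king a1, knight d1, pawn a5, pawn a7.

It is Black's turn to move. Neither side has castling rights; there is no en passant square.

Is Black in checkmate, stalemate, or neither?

neither

Black to move; black king on a1.
In check: no.
Legal moves for Black: Ne3, Nc3, Nxf2, Nb2, Kb2, Ka2, Kb1, axb6, a6, a4.
Black has 10 legal moves and is not in check → neither.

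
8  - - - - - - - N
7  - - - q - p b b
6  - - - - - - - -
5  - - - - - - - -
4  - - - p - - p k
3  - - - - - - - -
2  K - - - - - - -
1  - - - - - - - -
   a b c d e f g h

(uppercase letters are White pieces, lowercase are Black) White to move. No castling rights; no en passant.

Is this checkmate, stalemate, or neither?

neither

White to move; white king on a2.
In check: no.
Legal moves for White: Nxf7, Ng6+, Kb3, Ka3, Kb2, Ka1.
White has 6 legal moves and is not in check → neither.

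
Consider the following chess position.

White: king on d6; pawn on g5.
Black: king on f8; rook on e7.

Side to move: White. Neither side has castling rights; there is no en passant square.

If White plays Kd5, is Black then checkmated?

After Kd5: black king on f8; in check: no.
Black is not in check, so this cannot be checkmate.

no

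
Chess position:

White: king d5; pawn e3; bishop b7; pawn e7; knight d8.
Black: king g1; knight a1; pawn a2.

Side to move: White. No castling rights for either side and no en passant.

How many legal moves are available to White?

20

White to move; king on d5.
In check: no.
Legal moves: Nf7, Ne6, Nc6, Bc8, Ba8, Bc6, Ba6, Ke6, Kd6, Kc6, Ke5, Kc5, Ke4, Kd4, Kc4, e8=Q, e8=R, e8=B, e8=N, e4.
Count: 20.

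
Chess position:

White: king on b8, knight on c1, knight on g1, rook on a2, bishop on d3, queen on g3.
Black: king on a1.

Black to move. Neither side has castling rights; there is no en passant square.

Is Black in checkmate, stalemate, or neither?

Black to move; black king on a1.
In check: yes, from the white rook on a2.
King squares — b1: attacked by Bd3; a2: attacked by Nc1; b2: attacked by Ra2.
Legal moves for Black: none.
In check with no legal moves → checkmate.

checkmate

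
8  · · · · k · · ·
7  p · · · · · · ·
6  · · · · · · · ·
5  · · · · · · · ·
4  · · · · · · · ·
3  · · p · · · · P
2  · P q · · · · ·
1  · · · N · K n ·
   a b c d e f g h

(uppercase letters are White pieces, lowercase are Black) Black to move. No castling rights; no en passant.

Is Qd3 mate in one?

no

After Qd3: white king on f1; in check: yes, from the black queen on d3.
White has 4 legal replies: Kg2, Kf2, Kxg1, Ke1.
In check but a legal move exists → not checkmate.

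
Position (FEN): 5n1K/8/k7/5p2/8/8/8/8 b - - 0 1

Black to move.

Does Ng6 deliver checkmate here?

After Ng6: white king on h8; in check: yes, from the black knight on g6.
White has 3 legal replies: Kg8, Kh7, Kg7.
In check but a legal move exists → not checkmate.

no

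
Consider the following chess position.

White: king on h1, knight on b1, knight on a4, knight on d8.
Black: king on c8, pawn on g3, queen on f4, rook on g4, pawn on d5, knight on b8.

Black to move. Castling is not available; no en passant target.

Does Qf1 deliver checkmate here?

yes

After Qf1: white king on h1; in check: yes, from the black queen on f1.
King squares — g1: attacked by Qf1; g2: attacked by Qf1; h2: attacked by Pg3.
White has no legal moves → checkmate.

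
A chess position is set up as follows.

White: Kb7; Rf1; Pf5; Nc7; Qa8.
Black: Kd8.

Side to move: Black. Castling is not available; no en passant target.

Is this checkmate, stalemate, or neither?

neither

Black to move; black king on d8.
In check: yes, from the white queen on a8.
King squares — c7: attacked by Kb7; d7: available; e7: available; c8: attacked by Kb7; e8: attacked by Nc7.
Legal moves for Black: Ke7, Kd7.
Black is in check but has 2 legal moves → neither.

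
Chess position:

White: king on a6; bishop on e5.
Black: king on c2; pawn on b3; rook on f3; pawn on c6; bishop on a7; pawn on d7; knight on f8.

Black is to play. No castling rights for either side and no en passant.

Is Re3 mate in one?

After Re3: white king on a6; in check: no.
White is not in check, so this cannot be checkmate.

no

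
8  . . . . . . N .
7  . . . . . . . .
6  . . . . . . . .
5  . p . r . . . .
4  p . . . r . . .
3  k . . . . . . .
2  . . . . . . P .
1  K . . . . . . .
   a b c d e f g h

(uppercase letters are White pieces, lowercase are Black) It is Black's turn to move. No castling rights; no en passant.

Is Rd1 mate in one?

yes

After Rd1: white king on a1; in check: yes, from the black rook on d1.
King squares — b1: attacked by Rd1; a2: attacked by Ka3; b2: attacked by Ka3.
White has no legal moves → checkmate.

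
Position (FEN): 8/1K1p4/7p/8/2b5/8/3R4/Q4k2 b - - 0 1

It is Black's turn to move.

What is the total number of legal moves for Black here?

Black to move; king on f1.
In check: yes, from the white queen on a1.
Legal moves: none.
Count: 0.

0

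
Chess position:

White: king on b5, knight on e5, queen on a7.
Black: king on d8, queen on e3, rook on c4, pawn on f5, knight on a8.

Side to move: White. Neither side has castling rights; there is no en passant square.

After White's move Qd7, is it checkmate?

yes

After Qd7: black king on d8; in check: yes, from the white queen on d7.
King squares — c7: attacked by Qd7; d7: attacked by Ne5; e7: attacked by Qd7; c8: attacked by Qd7; e8: attacked by Qd7.
Black has no legal moves → checkmate.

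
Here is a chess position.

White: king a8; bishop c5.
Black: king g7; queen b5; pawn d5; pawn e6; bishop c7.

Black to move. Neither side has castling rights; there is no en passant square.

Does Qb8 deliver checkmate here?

yes

After Qb8: white king on a8; in check: yes, from the black queen on b8.
King squares — a7: attacked by Qb8; b7: attacked by Qb8; b8: attacked by Bc7.
White has no legal moves → checkmate.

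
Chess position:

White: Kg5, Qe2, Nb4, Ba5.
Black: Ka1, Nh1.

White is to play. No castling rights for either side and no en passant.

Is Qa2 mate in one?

yes

After Qa2: black king on a1; in check: yes, from the white queen on a2.
King squares — b1: attacked by Qa2; a2: attacked by Nb4; b2: attacked by Qa2.
Black has no legal moves → checkmate.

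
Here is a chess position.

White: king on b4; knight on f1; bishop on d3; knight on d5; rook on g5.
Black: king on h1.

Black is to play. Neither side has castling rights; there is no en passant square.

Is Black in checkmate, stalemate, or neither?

stalemate

Black to move; black king on h1.
In check: no.
King squares — g1: attacked by Rg5; g2: attacked by Rg5; h2: attacked by Nf1.
Legal moves for Black: none.
Not in check and no legal moves → stalemate.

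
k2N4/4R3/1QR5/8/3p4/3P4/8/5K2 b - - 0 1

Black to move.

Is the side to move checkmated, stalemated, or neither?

Black to move; black king on a8.
In check: no.
King squares — a7: attacked by Qb6; b7: attacked by Qb6; b8: attacked by Qb6.
Legal moves for Black: none.
Not in check and no legal moves → stalemate.

stalemate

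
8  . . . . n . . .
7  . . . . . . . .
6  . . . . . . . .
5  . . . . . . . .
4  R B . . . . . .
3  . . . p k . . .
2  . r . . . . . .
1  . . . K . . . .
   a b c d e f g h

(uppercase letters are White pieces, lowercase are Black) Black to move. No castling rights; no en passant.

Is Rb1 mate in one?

After Rb1: white king on d1; in check: yes, from the black rook on b1.
King squares — c1: attacked by Rb1; e1: attacked by Rb1; c2: attacked by Pd3; d2: attacked by Ke3; e2: attacked by Pd3.
White has no legal moves → checkmate.

yes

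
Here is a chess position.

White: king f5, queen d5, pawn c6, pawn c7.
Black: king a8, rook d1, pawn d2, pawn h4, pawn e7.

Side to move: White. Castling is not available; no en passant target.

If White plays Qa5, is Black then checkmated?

After Qa5: black king on a8; in check: yes, from the white queen on a5.
King squares — a7: attacked by Qa5; b7: attacked by Pc6; b8: attacked by Pc7.
Black has no legal moves → checkmate.

yes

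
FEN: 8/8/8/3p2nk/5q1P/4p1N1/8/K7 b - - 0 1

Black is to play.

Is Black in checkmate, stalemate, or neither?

neither

Black to move; black king on h5.
In check: yes, from the white knight on g3.
Legal moves for Black: Kh6, Kg6, Kxh4, Kg4, Qxg3.
Black is in check but has 5 legal moves → neither.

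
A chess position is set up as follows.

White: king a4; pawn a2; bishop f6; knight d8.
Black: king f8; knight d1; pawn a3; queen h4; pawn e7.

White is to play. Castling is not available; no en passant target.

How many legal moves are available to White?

6

White to move; king on a4.
In check: yes, from the black queen on h4.
Legal moves: Kb5, Ka5, Kb3, Kxa3, Bxh4, Bd4.
Count: 6.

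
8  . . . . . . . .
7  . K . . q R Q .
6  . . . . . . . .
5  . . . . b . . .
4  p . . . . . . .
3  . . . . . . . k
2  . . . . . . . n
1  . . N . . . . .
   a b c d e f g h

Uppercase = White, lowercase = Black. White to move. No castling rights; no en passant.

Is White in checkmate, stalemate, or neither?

neither

White to move; white king on b7.
In check: yes, from the black queen on e7.
Legal moves for White: Kc8, Ka8, Kc6, Kb6, Ka6, Rxe7.
White is in check but has 6 legal moves → neither.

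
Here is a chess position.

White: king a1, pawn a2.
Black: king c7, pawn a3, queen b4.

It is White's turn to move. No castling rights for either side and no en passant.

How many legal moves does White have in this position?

White to move; king on a1.
In check: no.
Legal moves: none.
Count: 0.

0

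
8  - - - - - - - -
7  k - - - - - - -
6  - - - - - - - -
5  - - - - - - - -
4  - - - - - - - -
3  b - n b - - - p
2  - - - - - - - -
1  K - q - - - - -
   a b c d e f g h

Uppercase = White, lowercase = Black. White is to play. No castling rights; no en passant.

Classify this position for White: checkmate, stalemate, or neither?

checkmate

White to move; white king on a1.
In check: yes, from the black queen on c1.
King squares — b1: attacked by Qc1; a2: attacked by Nc3; b2: attacked by Qc1.
Legal moves for White: none.
In check with no legal moves → checkmate.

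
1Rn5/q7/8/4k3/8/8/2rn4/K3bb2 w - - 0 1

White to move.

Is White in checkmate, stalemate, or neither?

White to move; white king on a1.
In check: yes, from the black queen on a7.
King squares — b1: attacked by Nd2; a2: attacked by Rc2; b2: attacked by Rc2.
Legal moves for White: none.
In check with no legal moves → checkmate.

checkmate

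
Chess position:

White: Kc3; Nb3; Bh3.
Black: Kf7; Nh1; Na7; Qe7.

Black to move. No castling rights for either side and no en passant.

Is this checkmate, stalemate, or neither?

neither

Black to move; black king on f7.
In check: no.
Legal moves for Black include: Kg8, Kf8, Ke8, Kg7, Kg6, Kf6, Qf8, Qe8, Qd8, Qd7, Qc7+, Qb7, Qf6+, Qe6, Qd6, Qg5, Qe5+, Qc5+, ... (list truncated; more exist).
Black has legal moves and is not in check → neither.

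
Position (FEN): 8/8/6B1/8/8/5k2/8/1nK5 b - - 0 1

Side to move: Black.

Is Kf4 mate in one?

no

After Kf4: white king on c1; in check: no.
White is not in check, so this cannot be checkmate.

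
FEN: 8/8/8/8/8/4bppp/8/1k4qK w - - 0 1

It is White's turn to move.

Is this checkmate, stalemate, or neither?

White to move; white king on h1.
In check: yes, from the black queen on g1.
King squares — g1: attacked by Be3; g2: attacked by Qg1; h2: attacked by Qg1.
Legal moves for White: none.
In check with no legal moves → checkmate.

checkmate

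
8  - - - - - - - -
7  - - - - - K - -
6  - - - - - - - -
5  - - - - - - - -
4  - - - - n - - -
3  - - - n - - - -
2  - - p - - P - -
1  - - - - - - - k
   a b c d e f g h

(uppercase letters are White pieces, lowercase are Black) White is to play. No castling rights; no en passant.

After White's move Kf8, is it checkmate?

After Kf8: black king on h1; in check: no.
Black is not in check, so this cannot be checkmate.

no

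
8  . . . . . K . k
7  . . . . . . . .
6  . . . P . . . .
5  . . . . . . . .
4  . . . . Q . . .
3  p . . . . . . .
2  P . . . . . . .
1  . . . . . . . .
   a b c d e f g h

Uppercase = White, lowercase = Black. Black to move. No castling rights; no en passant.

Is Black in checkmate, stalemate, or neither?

Black to move; black king on h8.
In check: no.
King squares — g7: attacked by Kf8; h7: attacked by Qe4; g8: attacked by Kf8.
Legal moves for Black: none.
Not in check and no legal moves → stalemate.

stalemate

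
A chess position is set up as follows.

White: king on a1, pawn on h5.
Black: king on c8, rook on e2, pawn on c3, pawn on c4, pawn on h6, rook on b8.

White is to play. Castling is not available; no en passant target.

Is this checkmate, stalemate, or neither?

White to move; white king on a1.
In check: no.
King squares — b1: attacked by Rb8; a2: attacked by Re2; b2: attacked by Re2.
Legal moves for White: none.
Not in check and no legal moves → stalemate.

stalemate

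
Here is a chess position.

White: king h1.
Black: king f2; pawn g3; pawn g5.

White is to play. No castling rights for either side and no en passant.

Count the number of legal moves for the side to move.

0

White to move; king on h1.
In check: no.
Legal moves: none.
Count: 0.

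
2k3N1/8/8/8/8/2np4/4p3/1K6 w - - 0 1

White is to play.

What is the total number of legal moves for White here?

3

White to move; king on b1.
In check: yes, from the black knight on c3.
Legal moves: Kb2, Kc1, Ka1.
Count: 3.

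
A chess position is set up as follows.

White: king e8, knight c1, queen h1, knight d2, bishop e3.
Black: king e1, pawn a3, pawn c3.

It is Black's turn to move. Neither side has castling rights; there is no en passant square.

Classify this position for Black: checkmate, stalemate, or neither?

Black to move; black king on e1.
In check: yes, from the white queen on h1.
King squares — d1: attacked by Qh1; f1: attacked by Qh1; d2: attacked by Be3; e2: attacked by Nc1; f2: attacked by Be3.
Legal moves for Black: none.
In check with no legal moves → checkmate.

checkmate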